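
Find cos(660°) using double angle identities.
cos(660°) = cos²330° - sin²330° = 1/2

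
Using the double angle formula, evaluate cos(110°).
cos(110°) = 2cos²55° - 1 = -0.342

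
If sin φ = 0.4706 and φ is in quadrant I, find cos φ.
cos φ = 0.8823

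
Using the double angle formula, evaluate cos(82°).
cos(82°) = 2cos²41° - 1 = 0.1392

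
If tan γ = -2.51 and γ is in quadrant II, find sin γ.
sin γ = 0.929 (using tan²γ + 1 = sec²γ)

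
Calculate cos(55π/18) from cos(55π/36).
cos(55π/18) = cos²55π/36 - sin²55π/36 = -0.9848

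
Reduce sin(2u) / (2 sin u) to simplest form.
sin(2u) / (2 sin u) = cos u (using Double angle)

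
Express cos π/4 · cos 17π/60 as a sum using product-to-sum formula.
cos π/4 cos 17π/60 = (1/2)[cos(π/4-17π/60) + cos(π/4+17π/60)]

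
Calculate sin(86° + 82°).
sin(86° + 82°) = sin 86° cos 82° + cos 86° sin 82° = 0.2079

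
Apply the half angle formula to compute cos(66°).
cos(66°) = √((1 + cos 132°)/2) = 0.4067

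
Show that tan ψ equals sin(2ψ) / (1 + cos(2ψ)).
RHS = 2 sin ψ cos ψ / (2cos²ψ) = sin ψ/cos ψ = tan ψ = LHS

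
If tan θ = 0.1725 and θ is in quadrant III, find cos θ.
cos θ = -0.9854 (using tan²θ + 1 = sec²θ)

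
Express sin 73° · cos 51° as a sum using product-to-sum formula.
sin 73° cos 51° = (1/2)[sin(73°+51°) + sin(73°-51°)]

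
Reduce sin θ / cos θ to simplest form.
sin θ / cos θ = tan θ (using Quotient identity)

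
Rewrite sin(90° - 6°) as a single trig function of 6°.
sin(90° - 6°) = cos(6°)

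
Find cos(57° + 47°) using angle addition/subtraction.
cos(57° + 47°) = cos 57° cos 47° - sin 57° sin 47° = -0.2419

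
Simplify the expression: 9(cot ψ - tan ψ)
9(cot ψ - tan ψ) = 9(2 cot(2ψ)) (using Double angle)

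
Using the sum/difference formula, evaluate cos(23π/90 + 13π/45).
cos(23π/90 + 13π/45) = cos 23π/90 cos 13π/45 - sin 23π/90 sin 13π/45 = -0.1392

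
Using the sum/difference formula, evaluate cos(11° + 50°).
cos(11° + 50°) = cos 11° cos 50° - sin 11° sin 50° = 0.4848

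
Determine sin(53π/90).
sin(53π/90) = 0.9613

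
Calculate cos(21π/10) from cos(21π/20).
cos(21π/10) = cos²21π/20 - sin²21π/20 = 0.9511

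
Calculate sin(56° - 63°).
sin(56° - 63°) = sin 56° cos 63° - cos 56° sin 63° = -0.1219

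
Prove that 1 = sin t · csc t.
RHS = sin t · (1/sin t) = 1 = LHS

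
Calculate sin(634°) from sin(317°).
sin(634°) = 2 sin 317° cos 317° = -0.9976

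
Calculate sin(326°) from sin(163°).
sin(326°) = 2 sin 163° cos 163° = -0.5592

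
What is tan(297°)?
tan(297°) = -1.963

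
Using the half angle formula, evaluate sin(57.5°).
sin(57.5°) = √((1 - cos 115°)/2) = 0.8434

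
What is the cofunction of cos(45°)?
cos(45°) = sin(90° - 45°) = sin(45°)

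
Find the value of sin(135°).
sin(135°) = √2/2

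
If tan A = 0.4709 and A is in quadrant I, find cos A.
cos A = 0.9047 (using tan²A + 1 = sec²A)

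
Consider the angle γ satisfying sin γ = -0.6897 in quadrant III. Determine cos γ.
cos γ = ±√(1 - sin²γ) = -0.7241 (negative in QIII)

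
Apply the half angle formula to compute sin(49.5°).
sin(49.5°) = √((1 - cos 99°)/2) = 0.7604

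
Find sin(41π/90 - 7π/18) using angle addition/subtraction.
sin(41π/90 - 7π/18) = sin 41π/90 cos 7π/18 - cos 41π/90 sin 7π/18 = 0.2079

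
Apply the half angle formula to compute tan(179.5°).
tan(179.5°) = sin 359° / (1 + cos 359°) = -0.008727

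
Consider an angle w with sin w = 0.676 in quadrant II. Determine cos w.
cos w = ±√(1 - sin²w) = -0.7369 (negative in QII)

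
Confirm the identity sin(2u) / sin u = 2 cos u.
LHS = 2 sin u cos u / sin u = 2 cos u = RHS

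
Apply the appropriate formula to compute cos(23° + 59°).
cos(23° + 59°) = cos 23° cos 59° - sin 23° sin 59° = 0.1392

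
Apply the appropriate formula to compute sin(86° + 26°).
sin(86° + 26°) = sin 86° cos 26° + cos 86° sin 26° = 0.9272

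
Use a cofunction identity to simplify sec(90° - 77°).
sec(90° - 77°) = csc(77°)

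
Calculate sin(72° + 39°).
sin(72° + 39°) = sin 72° cos 39° + cos 72° sin 39° = 0.9336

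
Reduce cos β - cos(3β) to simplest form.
cos β - cos(3β) = 2 sin(2β) sin β (using Sum-to-product)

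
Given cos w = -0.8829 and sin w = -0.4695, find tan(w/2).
tan(w/2) = sin w / (1 + cos w) = -4.009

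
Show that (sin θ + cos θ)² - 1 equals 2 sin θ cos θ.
LHS = sin²θ + 2 sin θ cos θ + cos²θ - 1 = (sin²θ + cos²θ) + 2 sin θ cos θ - 1 = 1 + 2 sin θ cos θ - 1 = 2 sin θ cos θ = RHS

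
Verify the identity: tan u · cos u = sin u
LHS = (sin u/cos u) · cos u = sin u = RHS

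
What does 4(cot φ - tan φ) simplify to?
4(cot φ - tan φ) = 4(2 cot(2φ)) (using Double angle)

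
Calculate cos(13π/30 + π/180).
cos(13π/30 + π/180) = cos 13π/30 cos π/180 - sin 13π/30 sin π/180 = 0.1908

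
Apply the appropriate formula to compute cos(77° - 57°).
cos(77° - 57°) = cos 77° cos 57° + sin 77° sin 57° = 0.9397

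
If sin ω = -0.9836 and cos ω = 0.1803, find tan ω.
tan ω = sin ω / cos ω = -5.455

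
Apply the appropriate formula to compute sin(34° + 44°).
sin(34° + 44°) = sin 34° cos 44° + cos 34° sin 44° = 0.9781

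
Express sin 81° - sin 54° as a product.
sin 81° - sin 54° = 2 cos(67.5°) sin(13.5°)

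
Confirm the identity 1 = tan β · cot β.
RHS = (sin β/cos β) · (cos β/sin β) = 1 = LHS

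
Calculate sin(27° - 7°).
sin(27° - 7°) = sin 27° cos 7° - cos 27° sin 7° = 0.342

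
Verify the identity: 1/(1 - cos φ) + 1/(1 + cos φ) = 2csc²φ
LHS = [(1 + cos φ) + (1 - cos φ)] / [(1 - cos φ)(1 + cos φ)] = 2/(1 - cos²φ) = 2/sin²φ = 2csc²φ = RHS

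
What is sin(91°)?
sin(91°) = 0.9998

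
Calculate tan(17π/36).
tan(17π/36) = 11.43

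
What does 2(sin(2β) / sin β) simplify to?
2(sin(2β) / sin β) = 2(2 cos β) (using Double angle)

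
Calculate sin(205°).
sin(205°) = -0.4226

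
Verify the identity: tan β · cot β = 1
LHS = (sin β/cos β) · (cos β/sin β) = 1 = RHS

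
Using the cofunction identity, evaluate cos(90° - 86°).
cos(90° - 86°) = sin(86°) = 0.9976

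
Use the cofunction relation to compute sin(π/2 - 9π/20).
sin(π/2 - 9π/20) = cos(9π/20) = 0.1564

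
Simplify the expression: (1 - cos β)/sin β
(1 - cos β)/sin β = tan(β/2) (using Half angle)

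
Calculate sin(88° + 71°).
sin(88° + 71°) = sin 88° cos 71° + cos 88° sin 71° = 0.3584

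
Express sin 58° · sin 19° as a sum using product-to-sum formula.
sin 58° sin 19° = (1/2)[cos(58°-19°) - cos(58°+19°)]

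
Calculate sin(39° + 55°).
sin(39° + 55°) = sin 39° cos 55° + cos 39° sin 55° = 0.9976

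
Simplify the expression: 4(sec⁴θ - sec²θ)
4(sec⁴θ - sec²θ) = 4(tan⁴θ + tan²θ) (using Pythagorean)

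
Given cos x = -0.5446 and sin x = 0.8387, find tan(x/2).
tan(x/2) = sin x / (1 + cos x) = 1.842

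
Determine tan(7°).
tan(7°) = 0.1228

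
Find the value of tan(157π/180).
tan(157π/180) = -0.4245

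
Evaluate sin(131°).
sin(131°) = 0.7547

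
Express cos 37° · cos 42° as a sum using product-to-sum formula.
cos 37° cos 42° = (1/2)[cos(37°-42°) + cos(37°+42°)]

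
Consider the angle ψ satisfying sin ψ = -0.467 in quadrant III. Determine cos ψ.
cos ψ = ±√(1 - sin²ψ) = -0.8843 (negative in QIII)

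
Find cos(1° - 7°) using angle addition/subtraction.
cos(1° - 7°) = cos 1° cos 7° + sin 1° sin 7° = 0.9945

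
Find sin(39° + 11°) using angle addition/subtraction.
sin(39° + 11°) = sin 39° cos 11° + cos 39° sin 11° = 0.766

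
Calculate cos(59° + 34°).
cos(59° + 34°) = cos 59° cos 34° - sin 59° sin 34° = -0.05234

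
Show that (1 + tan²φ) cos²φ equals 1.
LHS = sec²φ · cos²φ = (1/cos²φ) · cos²φ = 1 = RHS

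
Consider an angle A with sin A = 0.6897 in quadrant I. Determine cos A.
cos A = √(1 - sin²A) = 0.7241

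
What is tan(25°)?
tan(25°) = 0.4663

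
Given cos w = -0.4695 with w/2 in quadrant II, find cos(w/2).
cos(w/2) = ±√((1 + cos w)/2); negative since w/2 ∈ QII, so cos(w/2) = -0.515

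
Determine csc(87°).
csc(87°) = 1.001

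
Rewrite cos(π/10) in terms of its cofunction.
cos(π/10) = sin(π/2 - π/10) = sin(2π/5)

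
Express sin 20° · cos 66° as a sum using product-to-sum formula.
sin 20° cos 66° = (1/2)[sin(20°+66°) + sin(20°-66°)]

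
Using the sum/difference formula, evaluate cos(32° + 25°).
cos(32° + 25°) = cos 32° cos 25° - sin 32° sin 25° = 0.5446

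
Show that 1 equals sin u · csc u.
RHS = sin u · (1/sin u) = 1 = LHS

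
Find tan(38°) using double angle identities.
tan(38°) = 2 tan 19° / (1 - tan²19°) = 0.7813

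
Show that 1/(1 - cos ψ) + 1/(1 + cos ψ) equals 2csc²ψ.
LHS = [(1 + cos ψ) + (1 - cos ψ)] / [(1 - cos ψ)(1 + cos ψ)] = 2/(1 - cos²ψ) = 2/sin²ψ = 2csc²ψ = RHS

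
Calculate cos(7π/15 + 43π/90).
cos(7π/15 + 43π/90) = cos 7π/15 cos 43π/90 - sin 7π/15 sin 43π/90 = -0.9848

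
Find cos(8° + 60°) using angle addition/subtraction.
cos(8° + 60°) = cos 8° cos 60° - sin 8° sin 60° = 0.3746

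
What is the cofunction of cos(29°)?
cos(29°) = sin(90° - 29°) = sin(61°)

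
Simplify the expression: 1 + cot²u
1 + cot²u = csc²u (using Pythagorean identity)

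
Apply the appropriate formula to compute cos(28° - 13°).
cos(28° - 13°) = cos 28° cos 13° + sin 28° sin 13° = (√6+√2)/4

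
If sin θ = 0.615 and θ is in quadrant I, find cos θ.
cos θ = 0.7885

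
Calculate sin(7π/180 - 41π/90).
sin(7π/180 - 41π/90) = sin 7π/180 cos 41π/90 - cos 7π/180 sin 41π/90 = -(√6+√2)/4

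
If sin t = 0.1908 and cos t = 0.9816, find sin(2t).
sin(2t) = 2 sin t cos t = 0.3746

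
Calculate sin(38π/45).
sin(38π/45) = 0.4695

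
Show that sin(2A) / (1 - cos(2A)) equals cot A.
LHS = 2 sin A cos A / (2sin²A) = cos A/sin A = cot A = RHS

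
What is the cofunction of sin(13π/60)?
sin(13π/60) = cos(π/2 - 13π/60) = cos(17π/60)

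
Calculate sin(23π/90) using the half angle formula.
sin(23π/90) = √((1 - cos 23π/45)/2) = 0.7193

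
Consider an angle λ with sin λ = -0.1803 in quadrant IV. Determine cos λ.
cos λ = √(1 - sin²λ) = 0.9836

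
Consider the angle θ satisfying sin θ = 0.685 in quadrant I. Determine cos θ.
cos θ = √(1 - sin²θ) = 0.7285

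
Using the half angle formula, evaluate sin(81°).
sin(81°) = √((1 - cos 162°)/2) = 0.9877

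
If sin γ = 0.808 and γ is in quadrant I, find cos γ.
cos γ = 0.5892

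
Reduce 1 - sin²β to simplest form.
1 - sin²β = cos²β (using Pythagorean identity)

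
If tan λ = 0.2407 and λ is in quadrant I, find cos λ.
cos λ = 0.9722 (using tan²λ + 1 = sec²λ)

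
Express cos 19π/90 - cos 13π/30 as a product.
cos 19π/90 - cos 13π/30 = -2 sin(29π/90) sin(-π/9)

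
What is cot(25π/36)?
cot(25π/36) = -0.7002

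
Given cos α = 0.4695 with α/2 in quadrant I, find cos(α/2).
cos(α/2) = ±√((1 + cos α)/2); positive since α/2 ∈ QI, so cos(α/2) = 0.8572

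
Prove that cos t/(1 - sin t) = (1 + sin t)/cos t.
RHS = (1 + sin t)(1 - sin t) / (cos t(1 - sin t)) = (1 - sin²t) / (cos t(1 - sin t)) = cos²t / (cos t(1 - sin t)) = cos t/(1 - sin t) = LHS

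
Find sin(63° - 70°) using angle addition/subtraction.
sin(63° - 70°) = sin 63° cos 70° - cos 63° sin 70° = -0.1219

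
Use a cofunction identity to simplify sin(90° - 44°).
sin(90° - 44°) = cos(44°)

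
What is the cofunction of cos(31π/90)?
cos(31π/90) = sin(π/2 - 31π/90) = sin(7π/45)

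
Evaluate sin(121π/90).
sin(121π/90) = -0.8829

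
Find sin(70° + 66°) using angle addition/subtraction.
sin(70° + 66°) = sin 70° cos 66° + cos 70° sin 66° = 0.6947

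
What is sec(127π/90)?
sec(127π/90) = -3.628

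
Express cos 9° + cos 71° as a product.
cos 9° + cos 71° = 2 cos(40°) cos(-31°)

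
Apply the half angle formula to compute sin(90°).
sin(90°) = √((1 - cos 180°)/2) = 1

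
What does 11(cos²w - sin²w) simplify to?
11(cos²w - sin²w) = 11(cos(2w)) (using Double angle)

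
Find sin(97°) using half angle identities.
sin(97°) = √((1 - cos 194°)/2) = 0.9925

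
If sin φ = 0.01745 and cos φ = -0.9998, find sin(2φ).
sin(2φ) = 2 sin φ cos φ = -0.03489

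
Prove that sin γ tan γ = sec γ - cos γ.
RHS = 1/cos γ - cos γ = (1 - cos²γ)/cos γ = sin²γ/cos γ = sin γ · (sin γ/cos γ) = sin γ tan γ = LHS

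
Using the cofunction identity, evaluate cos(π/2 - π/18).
cos(π/2 - π/18) = sin(π/18) = 0.1736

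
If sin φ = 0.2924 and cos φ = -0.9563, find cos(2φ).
cos(2φ) = cos²φ - sin²φ = 0.829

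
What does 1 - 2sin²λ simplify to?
1 - 2sin²λ = cos(2λ) (using Double angle)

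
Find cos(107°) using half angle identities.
cos(107°) = -√((1 + cos 214°)/2) = -0.2924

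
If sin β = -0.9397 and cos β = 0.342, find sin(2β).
sin(2β) = 2 sin β cos β = -0.6428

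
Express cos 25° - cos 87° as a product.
cos 25° - cos 87° = -2 sin(56°) sin(-31°)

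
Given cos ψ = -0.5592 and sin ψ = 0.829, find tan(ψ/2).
tan(ψ/2) = sin ψ / (1 + cos ψ) = 1.881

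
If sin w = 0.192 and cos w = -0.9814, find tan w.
tan w = sin w / cos w = -0.1956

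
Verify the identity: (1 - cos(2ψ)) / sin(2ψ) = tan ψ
LHS = 2sin²ψ / (2 sin ψ cos ψ) = sin ψ/cos ψ = tan ψ = RHS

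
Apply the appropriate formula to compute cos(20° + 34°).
cos(20° + 34°) = cos 20° cos 34° - sin 20° sin 34° = 0.5878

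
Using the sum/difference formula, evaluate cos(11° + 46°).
cos(11° + 46°) = cos 11° cos 46° - sin 11° sin 46° = 0.5446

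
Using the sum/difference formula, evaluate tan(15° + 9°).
tan(15° + 9°) = (tan 15° + tan 9°)/(1 - tan 15° tan 9°) = 0.4452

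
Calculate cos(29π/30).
cos(29π/30) = -0.9945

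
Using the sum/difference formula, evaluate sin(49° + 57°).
sin(49° + 57°) = sin 49° cos 57° + cos 49° sin 57° = 0.9613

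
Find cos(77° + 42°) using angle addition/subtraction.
cos(77° + 42°) = cos 77° cos 42° - sin 77° sin 42° = -0.4848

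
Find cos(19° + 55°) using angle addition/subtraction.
cos(19° + 55°) = cos 19° cos 55° - sin 19° sin 55° = 0.2756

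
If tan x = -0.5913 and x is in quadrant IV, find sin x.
sin x = -0.509 (using tan²x + 1 = sec²x)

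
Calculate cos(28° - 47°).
cos(28° - 47°) = cos 28° cos 47° + sin 28° sin 47° = 0.9455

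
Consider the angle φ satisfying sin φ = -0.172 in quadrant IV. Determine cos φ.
cos φ = √(1 - sin²φ) = 0.9851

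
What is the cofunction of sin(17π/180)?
sin(17π/180) = cos(π/2 - 17π/180) = cos(73π/180)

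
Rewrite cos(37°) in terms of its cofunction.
cos(37°) = sin(90° - 37°) = sin(53°)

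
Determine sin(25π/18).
sin(25π/18) = -0.9397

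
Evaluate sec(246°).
sec(246°) = -2.459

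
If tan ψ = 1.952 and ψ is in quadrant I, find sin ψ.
sin ψ = 0.89 (using tan²ψ + 1 = sec²ψ)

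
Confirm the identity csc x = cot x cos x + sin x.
RHS = cos²x/sin x + sin x = (cos²x + sin²x)/sin x = 1/sin x = csc x = LHS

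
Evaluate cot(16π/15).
cot(16π/15) = 4.705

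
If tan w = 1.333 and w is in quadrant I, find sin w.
sin w = 0.7999 (using tan²w + 1 = sec²w)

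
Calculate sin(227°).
sin(227°) = -0.7314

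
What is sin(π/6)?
sin(π/6) = 1/2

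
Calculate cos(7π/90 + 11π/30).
cos(7π/90 + 11π/30) = cos 7π/90 cos 11π/30 - sin 7π/90 sin 11π/30 = 0.1736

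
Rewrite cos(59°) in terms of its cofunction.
cos(59°) = sin(90° - 59°) = sin(31°)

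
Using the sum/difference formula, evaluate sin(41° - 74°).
sin(41° - 74°) = sin 41° cos 74° - cos 41° sin 74° = -0.5446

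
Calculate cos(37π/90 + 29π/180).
cos(37π/90 + 29π/180) = cos 37π/90 cos 29π/180 - sin 37π/90 sin 29π/180 = -0.225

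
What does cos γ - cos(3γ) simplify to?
cos γ - cos(3γ) = 2 sin(2γ) sin γ (using Sum-to-product)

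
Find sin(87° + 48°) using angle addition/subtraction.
sin(87° + 48°) = sin 87° cos 48° + cos 87° sin 48° = √2/2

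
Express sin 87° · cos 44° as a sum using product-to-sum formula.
sin 87° cos 44° = (1/2)[sin(87°+44°) + sin(87°-44°)]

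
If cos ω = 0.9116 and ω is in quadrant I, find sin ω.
sin ω = 0.4111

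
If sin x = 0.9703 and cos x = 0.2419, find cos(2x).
cos(2x) = cos²x - sin²x = -0.883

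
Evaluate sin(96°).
sin(96°) = 0.9945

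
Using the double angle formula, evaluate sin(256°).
sin(256°) = 2 sin 128° cos 128° = -0.9703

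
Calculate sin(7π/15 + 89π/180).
sin(7π/15 + 89π/180) = sin 7π/15 cos 89π/180 + cos 7π/15 sin 89π/180 = 0.1219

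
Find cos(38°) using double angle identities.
cos(38°) = cos²19° - sin²19° = 0.788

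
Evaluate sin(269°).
sin(269°) = -0.9998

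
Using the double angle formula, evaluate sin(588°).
sin(588°) = 2 sin 294° cos 294° = -0.7431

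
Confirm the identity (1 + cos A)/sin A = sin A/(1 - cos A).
RHS = sin A(1 + cos A) / ((1 - cos A)(1 + cos A)) = sin A(1 + cos A) / (1 - cos²A) = sin A(1 + cos A) / sin²A = (1 + cos A)/sin A = LHS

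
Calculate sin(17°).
sin(17°) = 0.2924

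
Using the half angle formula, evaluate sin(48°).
sin(48°) = √((1 - cos 96°)/2) = 0.7431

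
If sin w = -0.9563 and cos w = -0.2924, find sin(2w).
sin(2w) = 2 sin w cos w = 0.5592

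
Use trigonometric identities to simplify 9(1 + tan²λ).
9(1 + tan²λ) = 9(sec²λ) (using Pythagorean identity)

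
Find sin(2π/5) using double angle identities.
sin(2π/5) = 2 sin π/5 cos π/5 = 0.9511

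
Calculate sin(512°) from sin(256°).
sin(512°) = 2 sin 256° cos 256° = 0.4695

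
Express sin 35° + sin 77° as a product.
sin 35° + sin 77° = 2 sin(56°) cos(-21°)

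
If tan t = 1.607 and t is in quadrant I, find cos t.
cos t = 0.5283 (using tan²t + 1 = sec²t)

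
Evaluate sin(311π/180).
sin(311π/180) = -0.7547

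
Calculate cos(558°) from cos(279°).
cos(558°) = cos²279° - sin²279° = -0.9511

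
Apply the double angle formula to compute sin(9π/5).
sin(9π/5) = 2 sin 9π/10 cos 9π/10 = -0.5878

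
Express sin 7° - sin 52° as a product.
sin 7° - sin 52° = 2 cos(29.5°) sin(-22.5°)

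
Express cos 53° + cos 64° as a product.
cos 53° + cos 64° = 2 cos(58.5°) cos(-5.5°)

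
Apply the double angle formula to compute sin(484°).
sin(484°) = 2 sin 242° cos 242° = 0.829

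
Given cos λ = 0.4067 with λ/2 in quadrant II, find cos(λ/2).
cos(λ/2) = ±√((1 + cos λ)/2); negative since λ/2 ∈ QII, so cos(λ/2) = -0.8387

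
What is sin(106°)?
sin(106°) = 0.9613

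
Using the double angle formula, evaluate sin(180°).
sin(180°) = 2 sin 90° cos 90° = 0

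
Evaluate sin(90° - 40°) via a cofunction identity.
sin(90° - 40°) = cos(40°) = 0.766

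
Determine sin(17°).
sin(17°) = 0.2924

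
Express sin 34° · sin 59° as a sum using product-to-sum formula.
sin 34° sin 59° = (1/2)[cos(34°-59°) - cos(34°+59°)]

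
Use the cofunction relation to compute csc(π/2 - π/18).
csc(π/2 - π/18) = sec(π/18) = 1.015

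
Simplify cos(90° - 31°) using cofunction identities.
cos(90° - 31°) = sin(31°)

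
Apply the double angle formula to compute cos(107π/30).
cos(107π/30) = cos²107π/60 - sin²107π/60 = 0.2079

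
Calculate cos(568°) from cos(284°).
cos(568°) = cos²284° - sin²284° = -0.8829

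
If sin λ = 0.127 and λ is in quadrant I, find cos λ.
cos λ = 0.9919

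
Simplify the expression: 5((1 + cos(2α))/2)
5((1 + cos(2α))/2) = 5(cos²α) (using Power reduction)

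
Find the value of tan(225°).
tan(225°) = 1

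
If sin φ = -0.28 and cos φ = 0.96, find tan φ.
tan φ = sin φ / cos φ = -0.2917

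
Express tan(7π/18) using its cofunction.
tan(7π/18) = cot(π/2 - 7π/18) = cot(π/9)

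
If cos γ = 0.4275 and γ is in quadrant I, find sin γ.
sin γ = 0.904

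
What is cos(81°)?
cos(81°) = 0.1564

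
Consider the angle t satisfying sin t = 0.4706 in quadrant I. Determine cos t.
cos t = √(1 - sin²t) = 0.8823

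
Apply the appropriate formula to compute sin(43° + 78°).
sin(43° + 78°) = sin 43° cos 78° + cos 43° sin 78° = 0.8572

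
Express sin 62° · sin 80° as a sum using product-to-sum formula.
sin 62° sin 80° = (1/2)[cos(62°-80°) - cos(62°+80°)]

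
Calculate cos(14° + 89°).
cos(14° + 89°) = cos 14° cos 89° - sin 14° sin 89° = -0.225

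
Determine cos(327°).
cos(327°) = 0.8387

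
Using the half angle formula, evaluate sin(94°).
sin(94°) = √((1 - cos 188°)/2) = 0.9976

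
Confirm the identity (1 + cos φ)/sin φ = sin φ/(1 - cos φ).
RHS = sin φ(1 + cos φ) / ((1 - cos φ)(1 + cos φ)) = sin φ(1 + cos φ) / (1 - cos²φ) = sin φ(1 + cos φ) / sin²φ = (1 + cos φ)/sin φ = LHS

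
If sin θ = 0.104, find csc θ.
csc θ = 1/sin θ = 9.615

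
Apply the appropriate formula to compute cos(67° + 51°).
cos(67° + 51°) = cos 67° cos 51° - sin 67° sin 51° = -0.4695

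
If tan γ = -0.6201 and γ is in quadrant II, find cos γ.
cos γ = -0.8499 (using tan²γ + 1 = sec²γ)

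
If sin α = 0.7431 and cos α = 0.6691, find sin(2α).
sin(2α) = 2 sin α cos α = 0.9944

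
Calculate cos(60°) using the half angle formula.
cos(60°) = √((1 + cos 120°)/2) = 1/2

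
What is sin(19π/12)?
sin(19π/12) = -(√6+√2)/4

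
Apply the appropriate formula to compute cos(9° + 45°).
cos(9° + 45°) = cos 9° cos 45° - sin 9° sin 45° = 0.5878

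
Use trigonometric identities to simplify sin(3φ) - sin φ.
sin(3φ) - sin φ = 2 cos(2φ) sin φ (using Sum-to-product)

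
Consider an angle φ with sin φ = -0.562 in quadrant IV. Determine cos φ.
cos φ = √(1 - sin²φ) = 0.8271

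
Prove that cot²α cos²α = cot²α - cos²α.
RHS = cos²α/sin²α - cos²α = cos²α(1/sin²α - 1) = cos²α · (1 - sin²α)/sin²α = cos²α · cos²α/sin²α = cos²α · cot²α = LHS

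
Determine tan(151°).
tan(151°) = -0.5543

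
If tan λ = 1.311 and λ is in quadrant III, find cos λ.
cos λ = -0.6065 (using tan²λ + 1 = sec²λ)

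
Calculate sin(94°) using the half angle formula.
sin(94°) = √((1 - cos 188°)/2) = 0.9976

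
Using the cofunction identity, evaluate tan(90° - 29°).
tan(90° - 29°) = cot(29°) = 1.804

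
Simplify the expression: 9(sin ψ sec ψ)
9(sin ψ sec ψ) = 9(tan ψ) (using Reciprocal + quotient)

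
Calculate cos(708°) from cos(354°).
cos(708°) = cos²354° - sin²354° = 0.9781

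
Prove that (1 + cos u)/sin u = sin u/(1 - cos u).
RHS = sin u(1 + cos u) / ((1 - cos u)(1 + cos u)) = sin u(1 + cos u) / (1 - cos²u) = sin u(1 + cos u) / sin²u = (1 + cos u)/sin u = LHS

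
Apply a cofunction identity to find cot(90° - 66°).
cot(90° - 66°) = tan(66°) = 2.246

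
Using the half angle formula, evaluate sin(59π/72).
sin(59π/72) = √((1 - cos 59π/36)/2) = 0.5373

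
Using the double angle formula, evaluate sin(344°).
sin(344°) = 2 sin 172° cos 172° = -0.2756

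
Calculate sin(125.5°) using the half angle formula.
sin(125.5°) = √((1 - cos 251°)/2) = 0.8141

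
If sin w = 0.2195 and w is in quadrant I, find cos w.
cos w = 0.9756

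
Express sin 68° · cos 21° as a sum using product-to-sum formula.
sin 68° cos 21° = (1/2)[sin(68°+21°) + sin(68°-21°)]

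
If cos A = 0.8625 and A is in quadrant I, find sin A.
sin A = 0.5061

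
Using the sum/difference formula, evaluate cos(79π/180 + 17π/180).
cos(79π/180 + 17π/180) = cos 79π/180 cos 17π/180 - sin 79π/180 sin 17π/180 = -0.1045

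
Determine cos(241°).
cos(241°) = -0.4848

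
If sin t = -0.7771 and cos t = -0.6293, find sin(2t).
sin(2t) = 2 sin t cos t = 0.9781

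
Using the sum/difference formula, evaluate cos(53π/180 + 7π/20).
cos(53π/180 + 7π/20) = cos 53π/180 cos 7π/20 - sin 53π/180 sin 7π/20 = -0.4384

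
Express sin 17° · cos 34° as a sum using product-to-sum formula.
sin 17° cos 34° = (1/2)[sin(17°+34°) + sin(17°-34°)]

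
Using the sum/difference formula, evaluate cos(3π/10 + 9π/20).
cos(3π/10 + 9π/20) = cos 3π/10 cos 9π/20 - sin 3π/10 sin 9π/20 = -√2/2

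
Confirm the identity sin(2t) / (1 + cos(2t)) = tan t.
LHS = 2 sin t cos t / (2cos²t) = sin t/cos t = tan t = RHS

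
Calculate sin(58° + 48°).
sin(58° + 48°) = sin 58° cos 48° + cos 58° sin 48° = 0.9613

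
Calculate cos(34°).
cos(34°) = 0.829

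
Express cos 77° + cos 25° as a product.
cos 77° + cos 25° = 2 cos(51°) cos(26°)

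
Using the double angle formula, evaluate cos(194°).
cos(194°) = cos²97° - sin²97° = -0.9703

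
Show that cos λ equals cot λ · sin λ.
RHS = (cos λ/sin λ) · sin λ = cos λ = LHS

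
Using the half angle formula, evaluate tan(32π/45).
tan(32π/45) = sin 64π/45 / (1 + cos 64π/45) = -1.28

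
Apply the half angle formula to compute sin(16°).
sin(16°) = √((1 - cos 32°)/2) = 0.2756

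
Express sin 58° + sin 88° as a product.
sin 58° + sin 88° = 2 sin(73°) cos(-15°)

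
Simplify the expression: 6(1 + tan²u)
6(1 + tan²u) = 6(sec²u) (using Pythagorean identity)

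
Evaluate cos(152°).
cos(152°) = -0.8829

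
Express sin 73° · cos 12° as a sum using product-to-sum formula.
sin 73° cos 12° = (1/2)[sin(73°+12°) + sin(73°-12°)]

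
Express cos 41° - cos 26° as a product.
cos 41° - cos 26° = -2 sin(33.5°) sin(7.5°)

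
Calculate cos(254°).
cos(254°) = -0.2756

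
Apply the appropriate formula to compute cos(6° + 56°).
cos(6° + 56°) = cos 6° cos 56° - sin 6° sin 56° = 0.4695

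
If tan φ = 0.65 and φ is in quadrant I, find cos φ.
cos φ = 0.8384 (using tan²φ + 1 = sec²φ)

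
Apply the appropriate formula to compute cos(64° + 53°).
cos(64° + 53°) = cos 64° cos 53° - sin 64° sin 53° = -0.454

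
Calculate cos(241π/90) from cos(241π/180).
cos(241π/90) = 2cos²241π/180 - 1 = -0.5299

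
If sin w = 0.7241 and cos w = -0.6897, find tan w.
tan w = sin w / cos w = -1.05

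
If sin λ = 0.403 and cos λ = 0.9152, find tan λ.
tan λ = sin λ / cos λ = 0.4403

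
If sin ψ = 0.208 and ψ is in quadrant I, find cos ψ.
cos ψ = 0.9781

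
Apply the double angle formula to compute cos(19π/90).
cos(19π/90) = cos²19π/180 - sin²19π/180 = 0.788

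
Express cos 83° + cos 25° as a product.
cos 83° + cos 25° = 2 cos(54°) cos(29°)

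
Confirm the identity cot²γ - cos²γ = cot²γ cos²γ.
LHS = cos²γ/sin²γ - cos²γ = cos²γ(1/sin²γ - 1) = cos²γ · (1 - sin²γ)/sin²γ = cos²γ · cos²γ/sin²γ = cos²γ · cot²γ = RHS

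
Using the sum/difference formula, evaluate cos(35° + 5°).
cos(35° + 5°) = cos 35° cos 5° - sin 35° sin 5° = 0.766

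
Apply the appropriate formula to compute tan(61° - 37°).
tan(61° - 37°) = (tan 61° - tan 37°)/(1 + tan 61° tan 37°) = 0.4452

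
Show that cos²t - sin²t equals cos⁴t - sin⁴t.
RHS = (cos²t - sin²t)(cos²t + sin²t) = (cos²t - sin²t) · 1 = cos²t - sin²t = LHS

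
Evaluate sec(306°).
sec(306°) = 1.701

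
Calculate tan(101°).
tan(101°) = -5.145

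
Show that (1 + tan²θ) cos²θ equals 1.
LHS = sec²θ · cos²θ = (1/cos²θ) · cos²θ = 1 = RHS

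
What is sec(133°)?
sec(133°) = -1.466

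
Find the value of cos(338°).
cos(338°) = 0.9272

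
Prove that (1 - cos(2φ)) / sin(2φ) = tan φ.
LHS = 2sin²φ / (2 sin φ cos φ) = sin φ/cos φ = tan φ = RHS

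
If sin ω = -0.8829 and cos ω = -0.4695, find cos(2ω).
cos(2ω) = cos²ω - sin²ω = -0.5591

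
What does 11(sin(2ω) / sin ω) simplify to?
11(sin(2ω) / sin ω) = 11(2 cos ω) (using Double angle)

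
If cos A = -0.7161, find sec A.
sec A = 1/cos A = -1.396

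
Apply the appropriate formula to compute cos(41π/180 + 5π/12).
cos(41π/180 + 5π/12) = cos 41π/180 cos 5π/12 - sin 41π/180 sin 5π/12 = -0.4384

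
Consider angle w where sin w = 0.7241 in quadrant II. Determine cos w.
cos w = ±√(1 - sin²w) = -0.6897 (negative in QII)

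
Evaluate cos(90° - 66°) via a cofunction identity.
cos(90° - 66°) = sin(66°) = 0.9135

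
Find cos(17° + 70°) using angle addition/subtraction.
cos(17° + 70°) = cos 17° cos 70° - sin 17° sin 70° = 0.05234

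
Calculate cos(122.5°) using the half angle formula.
cos(122.5°) = -√((1 + cos 245°)/2) = -0.5373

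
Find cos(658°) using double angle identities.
cos(658°) = cos²329° - sin²329° = 0.4695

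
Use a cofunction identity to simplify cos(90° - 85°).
cos(90° - 85°) = sin(85°)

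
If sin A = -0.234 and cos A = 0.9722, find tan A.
tan A = sin A / cos A = -0.2407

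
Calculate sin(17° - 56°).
sin(17° - 56°) = sin 17° cos 56° - cos 17° sin 56° = -0.6293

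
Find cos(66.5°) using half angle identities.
cos(66.5°) = √((1 + cos 133°)/2) = 0.3987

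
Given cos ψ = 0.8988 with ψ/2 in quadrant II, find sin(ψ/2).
sin(ψ/2) = ±√((1 - cos ψ)/2); positive since ψ/2 ∈ QII, so sin(ψ/2) = 0.2249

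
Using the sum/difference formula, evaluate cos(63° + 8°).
cos(63° + 8°) = cos 63° cos 8° - sin 63° sin 8° = 0.3256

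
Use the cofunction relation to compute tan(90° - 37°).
tan(90° - 37°) = cot(37°) = 1.327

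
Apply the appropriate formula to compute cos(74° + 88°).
cos(74° + 88°) = cos 74° cos 88° - sin 74° sin 88° = -0.9511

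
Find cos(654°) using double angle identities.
cos(654°) = cos²327° - sin²327° = 0.4067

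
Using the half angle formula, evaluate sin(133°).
sin(133°) = √((1 - cos 266°)/2) = 0.7314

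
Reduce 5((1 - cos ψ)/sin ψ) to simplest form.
5((1 - cos ψ)/sin ψ) = 5(tan(ψ/2)) (using Half angle)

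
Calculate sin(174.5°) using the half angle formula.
sin(174.5°) = √((1 - cos 349°)/2) = 0.09585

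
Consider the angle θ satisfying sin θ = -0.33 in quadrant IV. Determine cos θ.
cos θ = √(1 - sin²θ) = 0.944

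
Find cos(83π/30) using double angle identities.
cos(83π/30) = 2cos²83π/60 - 1 = -0.7431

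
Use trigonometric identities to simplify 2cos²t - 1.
2cos²t - 1 = cos(2t) (using Double angle)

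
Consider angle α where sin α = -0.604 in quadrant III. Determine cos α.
cos α = ±√(1 - sin²α) = -0.797 (negative in QIII)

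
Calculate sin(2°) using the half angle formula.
sin(2°) = √((1 - cos 4°)/2) = 0.0349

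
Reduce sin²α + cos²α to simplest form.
sin²α + cos²α = 1 (using Pythagorean identity)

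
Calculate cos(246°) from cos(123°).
cos(246°) = cos²123° - sin²123° = -0.4067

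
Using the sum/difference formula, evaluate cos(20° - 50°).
cos(20° - 50°) = cos 20° cos 50° + sin 20° sin 50° = √3/2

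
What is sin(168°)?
sin(168°) = 0.2079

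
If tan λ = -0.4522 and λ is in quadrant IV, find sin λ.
sin λ = -0.412 (using tan²λ + 1 = sec²λ)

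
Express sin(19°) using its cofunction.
sin(19°) = cos(90° - 19°) = cos(71°)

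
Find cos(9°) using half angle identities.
cos(9°) = √((1 + cos 18°)/2) = 0.9877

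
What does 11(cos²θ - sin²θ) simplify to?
11(cos²θ - sin²θ) = 11(cos(2θ)) (using Double angle)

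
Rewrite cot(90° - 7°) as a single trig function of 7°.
cot(90° - 7°) = tan(7°)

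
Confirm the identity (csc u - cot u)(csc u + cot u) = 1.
LHS = csc²u - cot²u = (1 + cot²u) - cot²u = 1 = RHS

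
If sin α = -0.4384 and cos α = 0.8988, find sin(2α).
sin(2α) = 2 sin α cos α = -0.7881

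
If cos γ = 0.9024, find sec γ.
sec γ = 1/cos γ = 1.108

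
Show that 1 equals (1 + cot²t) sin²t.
RHS = csc²t · sin²t = (1/sin²t) · sin²t = 1 = LHS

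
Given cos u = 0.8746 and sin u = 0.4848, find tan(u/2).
tan(u/2) = sin u / (1 + cos u) = 0.2586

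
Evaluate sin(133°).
sin(133°) = 0.7314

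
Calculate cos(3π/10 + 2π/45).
cos(3π/10 + 2π/45) = cos 3π/10 cos 2π/45 - sin 3π/10 sin 2π/45 = 0.4695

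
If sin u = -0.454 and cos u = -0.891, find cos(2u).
cos(2u) = cos²u - sin²u = 0.5878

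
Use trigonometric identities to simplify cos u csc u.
cos u csc u = cot u (using Reciprocal + quotient)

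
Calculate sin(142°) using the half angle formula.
sin(142°) = √((1 - cos 284°)/2) = 0.6157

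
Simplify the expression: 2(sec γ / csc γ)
2(sec γ / csc γ) = 2(tan γ) (using Reciprocal identities)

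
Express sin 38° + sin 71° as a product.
sin 38° + sin 71° = 2 sin(54.5°) cos(-16.5°)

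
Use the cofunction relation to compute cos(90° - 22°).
cos(90° - 22°) = sin(22°) = 0.3746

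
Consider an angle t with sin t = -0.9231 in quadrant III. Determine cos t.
cos t = ±√(1 - sin²t) = -0.3846 (negative in QIII)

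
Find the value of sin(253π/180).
sin(253π/180) = -0.9563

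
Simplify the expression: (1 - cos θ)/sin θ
(1 - cos θ)/sin θ = tan(θ/2) (using Half angle)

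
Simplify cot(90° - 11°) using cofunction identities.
cot(90° - 11°) = tan(11°)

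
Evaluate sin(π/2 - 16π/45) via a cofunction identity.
sin(π/2 - 16π/45) = cos(16π/45) = 0.4384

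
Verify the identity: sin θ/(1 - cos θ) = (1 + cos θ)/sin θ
LHS = sin θ(1 + cos θ) / ((1 - cos θ)(1 + cos θ)) = sin θ(1 + cos θ) / (1 - cos²θ) = sin θ(1 + cos θ) / sin²θ = (1 + cos θ)/sin θ = RHS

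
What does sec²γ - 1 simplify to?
sec²γ - 1 = tan²γ (using Pythagorean identity)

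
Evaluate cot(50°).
cot(50°) = 0.8391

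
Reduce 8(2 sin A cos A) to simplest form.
8(2 sin A cos A) = 8(sin(2A)) (using Double angle)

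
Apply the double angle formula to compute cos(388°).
cos(388°) = cos²194° - sin²194° = 0.8829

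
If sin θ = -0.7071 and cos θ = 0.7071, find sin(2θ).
sin(2θ) = 2 sin θ cos θ = -1.0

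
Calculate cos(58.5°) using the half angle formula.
cos(58.5°) = √((1 + cos 117°)/2) = 0.5225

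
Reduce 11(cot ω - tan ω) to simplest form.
11(cot ω - tan ω) = 11(2 cot(2ω)) (using Double angle)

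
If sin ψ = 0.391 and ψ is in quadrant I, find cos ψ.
cos ψ = 0.9204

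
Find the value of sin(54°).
sin(54°) = 0.809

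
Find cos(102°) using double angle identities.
cos(102°) = 1 - 2sin²51° = -0.2079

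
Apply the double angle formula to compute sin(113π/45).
sin(113π/45) = 2 sin 113π/90 cos 113π/90 = 0.9994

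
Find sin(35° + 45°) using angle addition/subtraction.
sin(35° + 45°) = sin 35° cos 45° + cos 35° sin 45° = 0.9848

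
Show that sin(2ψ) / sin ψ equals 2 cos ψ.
LHS = 2 sin ψ cos ψ / sin ψ = 2 cos ψ = RHS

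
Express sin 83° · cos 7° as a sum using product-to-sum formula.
sin 83° cos 7° = (1/2)[sin(83°+7°) + sin(83°-7°)]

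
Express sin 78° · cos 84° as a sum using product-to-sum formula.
sin 78° cos 84° = (1/2)[sin(78°+84°) + sin(78°-84°)]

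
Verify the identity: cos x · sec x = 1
LHS = cos x · (1/cos x) = 1 = RHS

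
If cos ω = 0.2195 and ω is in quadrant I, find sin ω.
sin ω = 0.9756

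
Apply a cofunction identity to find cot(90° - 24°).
cot(90° - 24°) = tan(24°) = 0.4452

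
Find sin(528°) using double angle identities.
sin(528°) = 2 sin 264° cos 264° = 0.2079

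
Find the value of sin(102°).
sin(102°) = 0.9781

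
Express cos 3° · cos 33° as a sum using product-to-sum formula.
cos 3° cos 33° = (1/2)[cos(3°-33°) + cos(3°+33°)]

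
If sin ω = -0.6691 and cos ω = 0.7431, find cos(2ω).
cos(2ω) = cos²ω - sin²ω = 0.1045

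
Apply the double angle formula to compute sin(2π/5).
sin(2π/5) = 2 sin π/5 cos π/5 = 0.9511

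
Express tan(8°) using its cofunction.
tan(8°) = cot(90° - 8°) = cot(82°)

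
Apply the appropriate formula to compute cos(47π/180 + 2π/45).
cos(47π/180 + 2π/45) = cos 47π/180 cos 2π/45 - sin 47π/180 sin 2π/45 = 0.5736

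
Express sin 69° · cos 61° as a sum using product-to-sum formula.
sin 69° cos 61° = (1/2)[sin(69°+61°) + sin(69°-61°)]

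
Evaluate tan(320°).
tan(320°) = -0.8391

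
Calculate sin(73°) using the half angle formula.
sin(73°) = √((1 - cos 146°)/2) = 0.9563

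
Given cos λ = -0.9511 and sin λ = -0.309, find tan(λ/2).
tan(λ/2) = sin λ / (1 + cos λ) = -6.319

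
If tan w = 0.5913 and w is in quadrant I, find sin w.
sin w = 0.509 (using tan²w + 1 = sec²w)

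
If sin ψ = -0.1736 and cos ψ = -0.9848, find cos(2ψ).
cos(2ψ) = cos²ψ - sin²ψ = 0.9397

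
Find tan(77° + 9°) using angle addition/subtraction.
tan(77° + 9°) = (tan 77° + tan 9°)/(1 - tan 77° tan 9°) = 14.3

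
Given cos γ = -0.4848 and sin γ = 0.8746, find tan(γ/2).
tan(γ/2) = sin γ / (1 + cos γ) = 1.698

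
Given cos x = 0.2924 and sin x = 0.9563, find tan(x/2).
tan(x/2) = sin x / (1 + cos x) = 0.7399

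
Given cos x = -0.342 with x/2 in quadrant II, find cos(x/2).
cos(x/2) = ±√((1 + cos x)/2); negative since x/2 ∈ QII, so cos(x/2) = -0.5736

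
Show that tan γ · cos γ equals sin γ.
LHS = (sin γ/cos γ) · cos γ = sin γ = RHS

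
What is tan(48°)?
tan(48°) = 1.111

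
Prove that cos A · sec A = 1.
LHS = cos A · (1/cos A) = 1 = RHS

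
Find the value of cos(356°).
cos(356°) = 0.9976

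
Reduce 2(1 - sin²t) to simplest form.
2(1 - sin²t) = 2(cos²t) (using Pythagorean identity)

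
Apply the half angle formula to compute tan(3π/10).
tan(3π/10) = sin 3π/5 / (1 + cos 3π/5) = 1.376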